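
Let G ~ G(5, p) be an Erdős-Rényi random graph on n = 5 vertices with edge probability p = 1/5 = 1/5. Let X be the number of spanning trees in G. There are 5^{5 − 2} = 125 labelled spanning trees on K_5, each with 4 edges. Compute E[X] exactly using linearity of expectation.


K_5 has 5^{5 − 2} = 125 labelled spanning trees.
For each such spanning tree H, let X_H = 1 if all 4 edges of H are present in G. Then P[X_H = 1] = p^{4} = (1/5)^{4} = 1/625.
By linearity: E[X] = Σ_H E[X_H] = 125 · p^{4} = 125 · 1/625 = 1/5.
Numerically: E[X] ≈ 0.2.

E[X] = 125 · (1/5)^{4} = 1/5 ≈ 0.2.


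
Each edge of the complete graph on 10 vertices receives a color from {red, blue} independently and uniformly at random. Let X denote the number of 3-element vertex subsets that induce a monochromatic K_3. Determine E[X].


Let X = Σ_S X_S over the C(10, 3) = 120 subsets S of size 3, where X_S = 1 if the K_3 on S is monochromatic.
For a fixed S, the K_3 on S has C(3, 2) = 3 edges. P[all 3 edges red] = (1/2)^3, and likewise for blue, so P[monochromatic] = 2·(1/2)^3 = 2^{1 − 3} = 1/4.
By linearity of expectation: E[X] = C(10, 3) · 2^{1 − 3} = 120 · 1/4 = 30.
Numerically: E[X] ≈ 30.0000.

E[X] = C(10,3)·2^(1−C(3,2)) = 30 ≈ 30.0000.


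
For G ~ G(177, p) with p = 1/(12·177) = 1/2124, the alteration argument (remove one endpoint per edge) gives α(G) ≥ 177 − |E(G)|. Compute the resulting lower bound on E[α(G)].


E[|E(G)|] = C(177, 2)·p = 15576 · (1/2124) = 22/3.
E[α(G)] ≥ n − E[|E(G)|] = 177 − 22/3 = 509/3.
Numerically: ≈ 169.667.
(This is only a lower bound; the true E[α(G)] may be larger.)

E[α(G)] ≥ 509/3 ≈ 169.667.


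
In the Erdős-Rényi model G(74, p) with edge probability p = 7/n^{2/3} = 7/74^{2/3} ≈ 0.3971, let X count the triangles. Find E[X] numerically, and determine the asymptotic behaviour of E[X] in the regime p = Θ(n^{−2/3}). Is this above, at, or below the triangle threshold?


Number of potential triangles: C(74, 3) = 64824.
Each occurs with probability p³ ≈ (0.3971)³ ≈ 6.263696e-02.
By linearity: E[X] = C(74, 3)·p³ ≈ 64824 · 6.263696e-02 ≈ 4060.3784.
Since α = 2/3 < 1, p = c/n^{2/3} ≫ 1/n is above the triangle threshold p ~ 1/n. Asymptotically E[X] ~ (c³/6)·n^{3(1−α)} = (7³/6)·n^{1} → ∞; triangles are abundant w.h.p.

E[X] ≈ 4060.3784; in regime p = Θ(1/n^{2/3}) E[X] diverges (above the triangle threshold p ~ 1/n).


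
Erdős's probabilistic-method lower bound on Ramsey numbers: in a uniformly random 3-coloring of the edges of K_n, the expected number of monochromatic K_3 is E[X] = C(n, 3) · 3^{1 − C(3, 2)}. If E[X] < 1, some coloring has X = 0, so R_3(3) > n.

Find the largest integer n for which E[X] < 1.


We need C(n, 3) · 3^{1 − 3} < 1, i.e. C(n, 3) < 3^{3 − 1} = 9.
Check values of n near the boundary:
  n = 3: C(3, 3) = 1; 1 < 9? YES
  n = 4: C(4, 3) = 4; 4 < 9? YES
  n = 5: C(5, 3) = 10; 10 < 9? NO
  n = 6: C(6, 3) = 20; 20 < 9? NO
The largest n with C(n, 3) < 9 is n = 4 (where E[X] = 4/9 ≈ 0.444444). Hence R_3(3) > 4, i.e. R_3(3) ≥ 5.

Largest n = 4; hence R_3(3) > 4.


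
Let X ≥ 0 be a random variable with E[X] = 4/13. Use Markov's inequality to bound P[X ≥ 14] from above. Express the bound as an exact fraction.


μ = E[X] = 4/13, a = 14.
Markov: P[X ≥ 14] ≤ μ/a = (4/13)/14 = 2/91.
Numerically: ≈ 0.021978.
(Since a = 14 > μ = 0.307692, the bound 2/91 is < 1 and informative.)

P[X ≥ 14] ≤ 2/91 ≈ 0.021978.


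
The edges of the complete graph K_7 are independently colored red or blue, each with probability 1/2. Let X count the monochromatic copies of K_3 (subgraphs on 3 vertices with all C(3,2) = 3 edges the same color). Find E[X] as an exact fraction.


Let X = Σ_S X_S over the C(7, 3) = 35 subsets S of size 3, where X_S = 1 if the K_3 on S is monochromatic.
For a fixed S, the K_3 on S has C(3, 2) = 3 edges. P[all 3 edges red] = (1/2)^3, and likewise for blue, so P[monochromatic] = 2·(1/2)^3 = 2^{1 − 3} = 1/4.
By linearity: E[X] = C(7, 3) · 2^{1 − 3} = 35 · 1/4 = 35/4.
Numerically: E[X] ≈ 8.750.

E[X] = C(7,3)·2^(1−C(3,2)) = 35/4 ≈ 8.750.


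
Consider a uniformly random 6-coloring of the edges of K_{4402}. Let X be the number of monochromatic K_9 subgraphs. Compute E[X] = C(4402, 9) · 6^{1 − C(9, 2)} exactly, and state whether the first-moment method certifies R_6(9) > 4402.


E[X] = C(4402, 9) · 6^{1 − 36} = 1696419745356657449393393700 · 6^{−35} = 1696419745356657449393393700/1719070799748422591028658176.
As a reduced fraction: E[X] = 141368312113054787449449475/143255899979035215919054848 ≈ 0.98682.
Is E[X] < 1? YES.
Since E[X] < 1, there exists a 6-coloring of K_{4402} with no monochromatic K_9; hence R_6(9) > 4402.

E[X] = 141368312113054787449449475/143255899979035215919054848 ≈ 0.98682; E[X] < 1, so R_6(9) > 4402.


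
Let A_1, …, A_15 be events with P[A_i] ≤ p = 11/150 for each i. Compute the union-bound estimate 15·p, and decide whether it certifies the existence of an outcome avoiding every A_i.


Union bound: P[∪_{i=1}^{15} A_i] ≤ Σ_i P[A_i] ≤ 15·p = 15·(11/150) = 11/10.
Numerically: 11/10 ≈ 1.1000000.
Is 11/10 < 1? NO.
Since the bound 11/10 is ≥ 1, the union bound is uninformative here; it does NOT by itself certify existence.

15·p = 11/10 ≈ 1.1000000; existence NOT certified by the union bound.


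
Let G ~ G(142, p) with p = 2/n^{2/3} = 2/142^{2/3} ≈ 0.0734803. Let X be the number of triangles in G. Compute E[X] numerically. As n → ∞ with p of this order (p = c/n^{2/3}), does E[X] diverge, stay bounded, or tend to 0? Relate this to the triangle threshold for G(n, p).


Number of potential triangles: C(142, 3) = 467180.
Each occurs with probability p³ ≈ (0.0734803)³ ≈ 3.96746677e-04.
By linearity: E[X] = C(142, 3)·p³ ≈ 467180 · 3.96746677e-04 ≈ 185.352113.
Since α = 2/3 < 1, p = c/n^{2/3} ≫ 1/n is above the triangle threshold p ~ 1/n. Asymptotically E[X] ~ (c³/6)·n^{3(1−α)} = (2³/6)·n^{1} → ∞; triangles are abundant w.h.p.

E[X] ≈ 185.352113; in regime p = Θ(1/n^{2/3}) E[X] diverges (above the triangle threshold p ~ 1/n).


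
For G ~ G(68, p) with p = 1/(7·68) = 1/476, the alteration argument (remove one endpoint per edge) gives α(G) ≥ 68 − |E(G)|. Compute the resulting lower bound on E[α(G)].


E[|E(G)|] = C(68, 2)·p = 2278 · (1/476) = 67/14.
E[α(G)] ≥ n − E[|E(G)|] = 68 − 67/14 = 885/14.
Numerically: ≈ 63.214.
(This is only a lower bound; the true E[α(G)] may be larger.)

E[α(G)] ≥ 885/14 ≈ 63.214.


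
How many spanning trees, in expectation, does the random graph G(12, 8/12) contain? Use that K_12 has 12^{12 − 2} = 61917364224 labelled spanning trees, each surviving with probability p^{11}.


K_12 has 12^{12 − 2} = 61917364224 labelled spanning trees.
For each such spanning tree H, let X_H = 1 if all 11 edges of H are present in G. Then P[X_H = 1] = p^{11} = (2/3)^{11} = 2048/177147.
By linearity: E[X] = Σ_H E[X_H] = 61917364224 · p^{11} = 61917364224 · 2048/177147 = 2147483648/3.
Numerically: E[X] ≈ 7.16e+08.

E[X] = 61917364224 · (2/3)^{11} = 2147483648/3 ≈ 7.16e+08.


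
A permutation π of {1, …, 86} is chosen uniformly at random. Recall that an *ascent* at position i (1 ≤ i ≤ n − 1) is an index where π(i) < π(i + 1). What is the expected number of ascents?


Write X = Σ X_I over i = 1, …, 85, with X_I the indicator of one ascent.
There are 85 indicators.
For each fixed i, the pair (π(i), π(i+1)) is a uniformly random ordered pair of distinct values from {1, …, 86}; by symmetry P[π(i) < π(i+1)] = 1/2.
By linearity: E[X] = 85 · (1/2) = (86 − 1) · (1/2) = 85/2 ≈ 42.5000.

E[X] = 85/2 = 42.5000.


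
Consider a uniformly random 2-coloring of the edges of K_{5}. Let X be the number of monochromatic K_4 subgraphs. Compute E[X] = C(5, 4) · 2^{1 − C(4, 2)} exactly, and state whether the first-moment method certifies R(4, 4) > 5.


E[X] = C(5, 4) · 2^{1 − 6} = 5 · 2^{−5} = 5/32.
As a reduced fraction: E[X] = 5/32 ≈ 0.156.
Is E[X] < 1? YES.
Since E[X] < 1, there exists a 2-coloring of K_{5} with no monochromatic K_4; hence R(4, 4) > 5.

E[X] = 5/32 ≈ 0.156; E[X] < 1, so R(4, 4) > 5.


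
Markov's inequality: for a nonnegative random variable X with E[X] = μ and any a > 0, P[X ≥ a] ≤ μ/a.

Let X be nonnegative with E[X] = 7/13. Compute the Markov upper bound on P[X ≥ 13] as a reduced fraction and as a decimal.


μ = E[X] = 7/13, a = 13.
Markov: P[X ≥ 13] ≤ μ/a = (7/13)/13 = 7/169.
Numerically: ≈ 0.0414.
(Since a = 13 > μ = 0.5385, the bound 7/169 is < 1 and informative.)

P[X ≥ 13] ≤ 7/169 ≈ 0.0414.


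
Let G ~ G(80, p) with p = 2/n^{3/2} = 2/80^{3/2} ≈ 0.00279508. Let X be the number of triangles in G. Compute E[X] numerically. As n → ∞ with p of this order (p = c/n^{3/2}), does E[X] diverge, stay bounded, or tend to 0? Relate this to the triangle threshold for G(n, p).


Number of potential triangles: C(80, 3) = 82160.
Each occurs with probability p³ ≈ (0.00279508)³ ≈ 2.18366013e-08.
By linearity: E[X] = C(80, 3)·p³ ≈ 82160 · 2.18366013e-08 ≈ 0.001794.
Since α = 3/2 > 1, p = c/n^{3/2} = o(1/n) is below the triangle threshold p ~ 1/n. Asymptotically E[X] ~ (c³/6)·n^{3(1−α)} = (2³/6)·n^{-1.5} → 0, so by Markov's inequality G has no triangles w.h.p.

E[X] ≈ 0.001794; in regime p = Θ(1/n^{3/2}) E[X] tends to 0 (below the triangle threshold p ~ 1/n).


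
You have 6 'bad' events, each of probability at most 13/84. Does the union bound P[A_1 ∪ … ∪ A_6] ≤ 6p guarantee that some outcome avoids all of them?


Union bound: P[∪_{i=1}^{6} A_i] ≤ Σ_i P[A_i] ≤ 6·p = 6·(13/84) = 13/14.
Numerically: 13/14 ≈ 0.92857.
Is 13/14 < 1? YES.
Since P[∪ A_i] ≤ 13/14 < 1, the complement has P[∩ A_i^c] ≥ 1 − 13/14 = 1/14 > 0, so some outcome avoids every A_i.

6·p = 13/14 ≈ 0.92857; existence CERTIFIED by the union bound.


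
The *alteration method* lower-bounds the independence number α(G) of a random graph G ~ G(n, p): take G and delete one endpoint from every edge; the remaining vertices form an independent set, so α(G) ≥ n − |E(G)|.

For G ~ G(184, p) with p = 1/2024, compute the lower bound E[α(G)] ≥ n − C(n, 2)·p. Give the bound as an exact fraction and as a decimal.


E[|E(G)|] = C(184, 2)·p = 16836 · (1/2024) = 183/22.
E[α(G)] ≥ n − E[|E(G)|] = 184 − 183/22 = 3865/22.
Numerically: ≈ 175.6818.
(This is only a lower bound; the true E[α(G)] may be larger.)

E[α(G)] ≥ 3865/22 ≈ 175.6818.


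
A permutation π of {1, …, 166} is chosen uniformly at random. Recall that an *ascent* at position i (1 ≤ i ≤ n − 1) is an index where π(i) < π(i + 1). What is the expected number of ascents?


Write X = Σ X_I over i = 1, …, 165, with X_I the indicator of one ascent.
There are 165 indicators.
For each fixed i, the pair (π(i), π(i+1)) is a uniformly random ordered pair of distinct values from {1, …, 166}; by symmetry P[π(i) < π(i+1)] = 1/2.
By linearity: E[X] = 165 · (1/2) = (166 − 1) · (1/2) = 165/2 ≈ 82.500000.

E[X] = 165/2 = 82.500000.


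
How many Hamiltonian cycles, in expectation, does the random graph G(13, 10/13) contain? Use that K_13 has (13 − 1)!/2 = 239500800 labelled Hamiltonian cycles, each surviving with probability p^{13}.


K_13 has (13 − 1)!/2 = 239500800 labelled Hamiltonian cycles.
For each such Hamiltonian cycle H, let X_H = 1 if all 13 edges of H are present in G. Then P[X_H = 1] = p^{13} = (10/13)^{13} = 10000000000000/302875106592253.
Summing the indicators: E[X] = Σ_H E[X_H] = 239500800 · p^{13} = 239500800 · 10000000000000/302875106592253 = 2395008000000000000000/302875106592253.
Numerically: E[X] ≈ 7.908e+06.

E[X] = 239500800 · (10/13)^{13} = 2395008000000000000000/302875106592253 ≈ 7.908e+06.


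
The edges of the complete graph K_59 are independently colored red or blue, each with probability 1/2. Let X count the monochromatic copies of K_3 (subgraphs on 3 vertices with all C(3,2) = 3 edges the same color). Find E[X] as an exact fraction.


Let X = Σ_S X_S over the C(59, 3) = 32509 subsets S of size 3, where X_S = 1 if the K_3 on S is monochromatic.
For a fixed S, the K_3 on S has C(3, 2) = 3 edges. P[all 3 edges red] = (1/2)^3, and likewise for blue, so P[monochromatic] = 2·(1/2)^3 = 2^{1 − 3} = 1/4.
By linearity: E[X] = C(59, 3) · 2^{1 − 3} = 32509 · 1/4 = 32509/4.
Numerically: E[X] ≈ 8127.2500.

E[X] = C(59,3)·2^(1−C(3,2)) = 32509/4 ≈ 8127.2500.


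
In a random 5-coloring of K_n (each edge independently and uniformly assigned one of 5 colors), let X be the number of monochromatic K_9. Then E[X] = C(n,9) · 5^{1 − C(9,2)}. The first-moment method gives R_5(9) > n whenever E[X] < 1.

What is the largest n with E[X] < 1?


We need C(n, 9) · 5^{1 − 36} < 1, i.e. C(n, 9) < 5^{36 − 1} = 2910383045673370361328125.
Check values of n near the boundary:
  n = 2168: C(2168, 9) = 2867804175977929537095120; 2867804175977929537095120 < 2910383045673370361328125? YES
  n = 2169: C(2169, 9) = 2879753360044504243499683; 2879753360044504243499683 < 2910383045673370361328125? YES
  n = 2170: C(2170, 9) = 2891746779868845075610510; 2891746779868845075610510 < 2910383045673370361328125? YES
  n = 2171: C(2171, 9) = 2903784578674959601827205; 2903784578674959601827205 < 2910383045673370361328125? YES
  n = 2172: C(2172, 9) = 2915866900084148060642020; 2915866900084148060642020 < 2910383045673370361328125? NO
  n = 2173: C(2173, 9) = 2927993888115921319674265; 2927993888115921319674265 < 2910383045673370361328125? NO
The largest n with C(n, 9) < 2910383045673370361328125 is n = 2171 (where E[X] = 580756915734991920365441/582076609134674072265625 ≈ 0.9977328). Hence R_5(9) > 2171, i.e. R_5(9) ≥ 2172.

Largest n = 2171; hence R_5(9) > 2171.


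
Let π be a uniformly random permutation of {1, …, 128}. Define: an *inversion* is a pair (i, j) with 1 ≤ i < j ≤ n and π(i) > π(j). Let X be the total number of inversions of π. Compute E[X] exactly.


Write X = Σ X_I over the C(128, 2) = 8128 pairs i < j, with X_I the indicator of one inversion.
There are 8128 indicators.
For each fixed pair i < j, the values π(i) and π(j) are two distinct elements of {1, …, 128} in uniformly random order; by symmetry P[π(i) > π(j)] = 1/2.
By linearity: E[X] = 8128 · (1/2) = C(128, 2) · (1/2) = 8128/2 = 4064 ≈ 4064.000.

E[X] = 4064 = 4064.000.


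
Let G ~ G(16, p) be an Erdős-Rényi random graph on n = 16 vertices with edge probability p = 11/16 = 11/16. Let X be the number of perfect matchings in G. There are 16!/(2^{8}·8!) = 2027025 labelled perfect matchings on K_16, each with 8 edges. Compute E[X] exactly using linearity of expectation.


K_16 has 16!/(2^{8}·8!) = 2027025 labelled perfect matchings.
For each such perfect matching H, let X_H = 1 if all 8 edges of H are present in G. Then P[X_H = 1] = p^{8} = (11/16)^{8} = 214358881/4294967296.
Summing the indicators: E[X] = Σ_H E[X_H] = 2027025 · p^{8} = 2027025 · 214358881/4294967296 = 434510810759025/4294967296.
Numerically: E[X] ≈ 1.01e+05.

E[X] = 2027025 · (11/16)^{8} = 434510810759025/4294967296 ≈ 1.01e+05.


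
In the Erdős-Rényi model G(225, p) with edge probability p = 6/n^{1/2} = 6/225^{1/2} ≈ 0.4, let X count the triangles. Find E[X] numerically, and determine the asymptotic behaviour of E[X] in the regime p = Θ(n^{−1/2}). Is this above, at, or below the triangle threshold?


Number of potential triangles: C(225, 3) = 1873200.
Each occurs with probability p³ ≈ (0.4)³ ≈ 6.40000000e-02.
By linearity: E[X] = C(225, 3)·p³ ≈ 1873200 · 6.40000000e-02 ≈ 119884.800000.
Since α = 1/2 < 1, p = c/n^{1/2} ≫ 1/n is above the triangle threshold p ~ 1/n. Asymptotically E[X] ~ (c³/6)·n^{3(1−α)} = (6³/6)·n^{1.5} → ∞; triangles are abundant w.h.p.

E[X] ≈ 119884.800000; in regime p = Θ(1/n^{1/2}) E[X] diverges (above the triangle threshold p ~ 1/n).


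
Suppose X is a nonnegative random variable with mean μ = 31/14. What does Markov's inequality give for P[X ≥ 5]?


μ = E[X] = 31/14, a = 5.
Markov: P[X ≥ 5] ≤ μ/a = (31/14)/5 = 31/70.
Numerically: ≈ 0.4429.
(Since a = 5 > μ = 2.2143, the bound 31/70 is < 1 and informative.)

P[X ≥ 5] ≤ 31/70 ≈ 0.4429.


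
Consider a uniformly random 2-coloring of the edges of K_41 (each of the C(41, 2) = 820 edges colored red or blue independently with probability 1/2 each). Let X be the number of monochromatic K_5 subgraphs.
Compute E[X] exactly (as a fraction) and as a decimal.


Let X = Σ_S X_S over the C(41, 5) = 749398 subsets S of size 5, where X_S = 1 if the K_5 on S is monochromatic.
For a fixed S, the K_5 on S has C(5, 2) = 10 edges. P[all 10 edges red] = (1/2)^10, and likewise for blue, so P[monochromatic] = 2·(1/2)^10 = 2^{1 − 10} = 1/512.
By linearity: E[X] = C(41, 5) · 2^{1 − 10} = 749398 · 1/512 = 374699/256.
Numerically: E[X] ≈ 1463.668.

E[X] = C(41,5)·2^(1−C(5,2)) = 374699/256 ≈ 1463.668.


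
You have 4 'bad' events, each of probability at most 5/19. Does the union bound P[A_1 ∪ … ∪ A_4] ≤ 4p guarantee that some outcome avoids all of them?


Union bound: P[∪_{i=1}^{4} A_i] ≤ Σ_i P[A_i] ≤ 4·p = 4·(5/19) = 20/19.
Numerically: 20/19 ≈ 1.052632.
Is 20/19 < 1? NO.
Since the bound 20/19 is ≥ 1, the union bound is uninformative here; it does NOT by itself certify existence.

4·p = 20/19 ≈ 1.052632; existence NOT certified by the union bound.


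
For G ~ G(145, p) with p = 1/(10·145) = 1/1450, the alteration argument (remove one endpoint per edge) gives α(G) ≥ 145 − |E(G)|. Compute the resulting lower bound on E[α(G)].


E[|E(G)|] = C(145, 2)·p = 10440 · (1/1450) = 36/5.
E[α(G)] ≥ n − E[|E(G)|] = 145 − 36/5 = 689/5.
Numerically: ≈ 137.80000.
(This is only a lower bound; the true E[α(G)] may be larger.)

E[α(G)] ≥ 689/5 ≈ 137.80000.


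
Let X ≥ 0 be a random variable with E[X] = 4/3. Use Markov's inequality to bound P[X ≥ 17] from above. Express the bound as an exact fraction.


μ = E[X] = 4/3, a = 17.
Markov: P[X ≥ 17] ≤ μ/a = (4/3)/17 = 4/51.
Numerically: ≈ 0.07843.
(Since a = 17 > μ = 1.33333, the bound 4/51 is < 1 and informative.)

P[X ≥ 17] ≤ 4/51 ≈ 0.07843.


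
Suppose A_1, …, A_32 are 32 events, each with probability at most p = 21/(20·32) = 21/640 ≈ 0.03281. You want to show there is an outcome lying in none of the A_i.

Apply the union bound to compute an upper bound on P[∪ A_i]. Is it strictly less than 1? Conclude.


Union bound: P[∪_{i=1}^{32} A_i] ≤ Σ_i P[A_i] ≤ 32·p = 32·(21/640) = 21/20.
Numerically: 21/20 ≈ 1.05000.
Is 21/20 < 1? NO.
Since the bound 21/20 is ≥ 1, the union bound is uninformative here; it does NOT by itself certify existence.

32·p = 21/20 ≈ 1.05000; existence NOT certified by the union bound.


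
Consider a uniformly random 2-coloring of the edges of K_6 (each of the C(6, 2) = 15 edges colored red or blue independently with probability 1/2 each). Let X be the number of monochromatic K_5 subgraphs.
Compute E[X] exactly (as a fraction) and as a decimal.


Let X = Σ_S X_S over the C(6, 5) = 6 subsets S of size 5, where X_S = 1 if the K_5 on S is monochromatic.
For a fixed S, the K_5 on S has C(5, 2) = 10 edges. P[all 10 edges red] = (1/2)^10, and likewise for blue, so P[monochromatic] = 2·(1/2)^10 = 2^{1 − 10} = 1/512.
Summing: E[X] = C(6, 5) · 2^{1 − 10} = 6 · 1/512 = 3/256.
Numerically: E[X] ≈ 0.0117.

E[X] = C(6,5)·2^(1−C(5,2)) = 3/256 ≈ 0.0117.


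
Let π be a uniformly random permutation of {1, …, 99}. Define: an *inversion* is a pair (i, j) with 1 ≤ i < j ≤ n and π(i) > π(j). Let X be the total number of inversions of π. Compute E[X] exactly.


Write X = Σ X_I over the C(99, 2) = 4851 pairs i < j, with X_I the indicator of one inversion.
There are 4851 indicators.
For each fixed pair i < j, the values π(i) and π(j) are two distinct elements of {1, …, 99} in uniformly random order; by symmetry P[π(i) > π(j)] = 1/2.
By linearity: E[X] = 4851 · (1/2) = C(99, 2) · (1/2) = 4851/2 = 4851/2 ≈ 2425.500.

E[X] = 4851/2 = 2425.500.


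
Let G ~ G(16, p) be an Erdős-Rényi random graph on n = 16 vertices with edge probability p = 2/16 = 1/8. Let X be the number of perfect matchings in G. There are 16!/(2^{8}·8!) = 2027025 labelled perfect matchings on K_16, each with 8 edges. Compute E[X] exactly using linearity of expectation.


K_16 has 16!/(2^{8}·8!) = 2027025 labelled perfect matchings.
For each such perfect matching H, let X_H = 1 if all 8 edges of H are present in G. Then P[X_H = 1] = p^{8} = (1/8)^{8} = 1/16777216.
By linearity of expectation: E[X] = Σ_H E[X_H] = 2027025 · p^{8} = 2027025 · 1/16777216 = 2027025/16777216.
Numerically: E[X] ≈ 0.12082.

E[X] = 2027025 · (1/8)^{8} = 2027025/16777216 ≈ 0.12082.


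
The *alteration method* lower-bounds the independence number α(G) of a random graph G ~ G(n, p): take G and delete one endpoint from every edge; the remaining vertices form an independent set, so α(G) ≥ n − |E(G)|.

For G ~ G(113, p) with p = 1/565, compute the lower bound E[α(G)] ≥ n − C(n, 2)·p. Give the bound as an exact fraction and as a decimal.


E[|E(G)|] = C(113, 2)·p = 6328 · (1/565) = 56/5.
E[α(G)] ≥ n − E[|E(G)|] = 113 − 56/5 = 509/5.
Numerically: ≈ 101.800000.
(This is only a lower bound; the true E[α(G)] may be larger.)

E[α(G)] ≥ 509/5 ≈ 101.800000.


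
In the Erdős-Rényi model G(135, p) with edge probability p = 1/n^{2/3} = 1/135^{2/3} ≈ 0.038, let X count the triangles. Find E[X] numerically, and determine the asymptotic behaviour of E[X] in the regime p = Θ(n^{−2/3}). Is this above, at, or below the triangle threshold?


Number of potential triangles: C(135, 3) = 400995.
Each occurs with probability p³ ≈ (0.038)³ ≈ 5.48697e-05.
By linearity: E[X] = C(135, 3)·p³ ≈ 400995 · 5.48697e-05 ≈ 22.002.
Since α = 2/3 < 1, p = c/n^{2/3} ≫ 1/n is above the triangle threshold p ~ 1/n. Asymptotically E[X] ~ (c³/6)·n^{3(1−α)} = (1³/6)·n^{1} → ∞; triangles are abundant w.h.p.

E[X] ≈ 22.002; in regime p = Θ(1/n^{2/3}) E[X] diverges (above the triangle threshold p ~ 1/n).


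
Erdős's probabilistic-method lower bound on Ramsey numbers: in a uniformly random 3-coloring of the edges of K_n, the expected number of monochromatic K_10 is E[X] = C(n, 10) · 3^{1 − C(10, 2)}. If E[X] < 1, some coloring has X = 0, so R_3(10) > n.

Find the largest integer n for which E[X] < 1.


We need C(n, 10) · 3^{1 − 45} < 1, i.e. C(n, 10) < 3^{45 − 1} = 984770902183611232881.
Check values of n near the boundary:
  n = 567: C(567, 10) = 873787071273467749398; 873787071273467749398 < 984770902183611232881? YES
  n = 568: C(568, 10) = 889446337783744949208; 889446337783744949208 < 984770902183611232881? YES
  n = 569: C(569, 10) = 905357721286137524328; 905357721286137524328 < 984770902183611232881? YES
  n = 570: C(570, 10) = 921524823451961408691; 921524823451961408691 < 984770902183611232881? YES
  n = 571: C(571, 10) = 937951290893172842001; 937951290893172842001 < 984770902183611232881? YES
  n = 572: C(572, 10) = 954640815642161682606; 954640815642161682606 < 984770902183611232881? YES
  n = 573: C(573, 10) = 971597135635805762226; 971597135635805762226 < 984770902183611232881? YES
  n = 574: C(574, 10) = 988824035203816502691; 988824035203816502691 < 984770902183611232881? NO
The largest n with C(n, 10) < 984770902183611232881 is n = 573 (where E[X] = 35985079097622435638/36472996377170786403 ≈ 0.986623). Hence R_3(10) > 573, i.e. R_3(10) ≥ 574.

Largest n = 573; hence R_3(10) > 573.


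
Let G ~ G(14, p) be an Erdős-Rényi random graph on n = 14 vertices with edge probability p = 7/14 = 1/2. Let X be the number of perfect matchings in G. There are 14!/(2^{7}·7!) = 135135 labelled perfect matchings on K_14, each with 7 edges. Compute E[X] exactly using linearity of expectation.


K_14 has 14!/(2^{7}·7!) = 135135 labelled perfect matchings.
For each such perfect matching H, let X_H = 1 if all 7 edges of H are present in G. Then P[X_H = 1] = p^{7} = (1/2)^{7} = 1/128.
By linearity of expectation: E[X] = Σ_H E[X_H] = 135135 · p^{7} = 135135 · 1/128 = 135135/128.
Numerically: E[X] ≈ 1055.74.

E[X] = 135135 · (1/2)^{7} = 135135/128 ≈ 1055.74.


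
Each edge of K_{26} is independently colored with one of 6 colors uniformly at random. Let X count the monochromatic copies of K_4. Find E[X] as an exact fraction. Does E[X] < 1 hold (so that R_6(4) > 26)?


E[X] = C(26, 4) · 6^{1 − 6} = 14950 · 6^{−5} = 14950/7776.
As a reduced fraction: E[X] = 7475/3888 ≈ 1.92258.
Is E[X] < 1? NO.
Since E[X] ≥ 1, the first-moment bound is inconclusive at n = 26; it does NOT by itself certify R_6(4) > 26.

E[X] = 7475/3888 ≈ 1.92258; E[X] ≥ 1; first-moment method inconclusive here.


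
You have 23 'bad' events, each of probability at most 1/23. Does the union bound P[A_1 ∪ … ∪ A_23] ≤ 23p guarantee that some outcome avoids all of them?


Union bound: P[∪_{i=1}^{23} A_i] ≤ Σ_i P[A_i] ≤ 23·p = 23·(1/23) = 1.
Numerically: 1 ≈ 1.000000.
Is 1 < 1? NO.
Since the bound 1 is ≥ 1, the union bound is uninformative here; it does NOT by itself certify existence.

23·p = 1 ≈ 1.000000; existence NOT certified by the union bound.


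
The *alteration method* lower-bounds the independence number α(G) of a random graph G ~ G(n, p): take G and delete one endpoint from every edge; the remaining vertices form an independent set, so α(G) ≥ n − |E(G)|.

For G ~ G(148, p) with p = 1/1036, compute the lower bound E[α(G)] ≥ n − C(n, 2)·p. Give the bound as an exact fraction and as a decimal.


E[|E(G)|] = C(148, 2)·p = 10878 · (1/1036) = 21/2.
E[α(G)] ≥ n − E[|E(G)|] = 148 − 21/2 = 275/2.
Numerically: ≈ 137.5000.
(This is only a lower bound; the true E[α(G)] may be larger.)

E[α(G)] ≥ 275/2 ≈ 137.5000.


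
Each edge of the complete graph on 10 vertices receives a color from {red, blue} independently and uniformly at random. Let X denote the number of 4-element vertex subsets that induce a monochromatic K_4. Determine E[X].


Let X = Σ_S X_S over the C(10, 4) = 210 subsets S of size 4, where X_S = 1 if the K_4 on S is monochromatic.
For a fixed S, the K_4 on S has C(4, 2) = 6 edges. P[all 6 edges red] = (1/2)^6, and likewise for blue, so P[monochromatic] = 2·(1/2)^6 = 2^{1 − 6} = 1/32.
By linearity of expectation: E[X] = C(10, 4) · 2^{1 − 6} = 210 · 1/32 = 105/16.
Numerically: E[X] ≈ 6.562.

E[X] = C(10,4)·2^(1−C(4,2)) = 105/16 ≈ 6.562.


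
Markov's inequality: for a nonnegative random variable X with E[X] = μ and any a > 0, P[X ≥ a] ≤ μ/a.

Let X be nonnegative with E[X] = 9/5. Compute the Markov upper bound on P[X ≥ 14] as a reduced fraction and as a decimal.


μ = E[X] = 9/5, a = 14.
Markov: P[X ≥ 14] ≤ μ/a = (9/5)/14 = 9/70.
Numerically: ≈ 0.1286.
(Since a = 14 > μ = 1.8000, the bound 9/70 is < 1 and informative.)

P[X ≥ 14] ≤ 9/70 ≈ 0.1286.


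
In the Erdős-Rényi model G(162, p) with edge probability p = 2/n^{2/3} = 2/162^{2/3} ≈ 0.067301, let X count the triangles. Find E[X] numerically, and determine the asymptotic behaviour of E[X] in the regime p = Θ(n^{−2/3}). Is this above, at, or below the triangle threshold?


Number of potential triangles: C(162, 3) = 695520.
Each occurs with probability p³ ≈ (0.067301)³ ≈ 3.0483158e-04.
By linearity: E[X] = C(162, 3)·p³ ≈ 695520 · 3.0483158e-04 ≈ 212.01646.
Since α = 2/3 < 1, p = c/n^{2/3} ≫ 1/n is above the triangle threshold p ~ 1/n. Asymptotically E[X] ~ (c³/6)·n^{3(1−α)} = (2³/6)·n^{1} → ∞; triangles are abundant w.h.p.

E[X] ≈ 212.01646; in regime p = Θ(1/n^{2/3}) E[X] diverges (above the triangle threshold p ~ 1/n).


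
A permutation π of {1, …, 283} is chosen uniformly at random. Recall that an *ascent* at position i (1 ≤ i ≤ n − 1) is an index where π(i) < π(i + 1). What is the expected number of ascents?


Write X = Σ X_I over i = 1, …, 282, with X_I the indicator of one ascent.
There are 282 indicators.
For each fixed i, the pair (π(i), π(i+1)) is a uniformly random ordered pair of distinct values from {1, …, 283}; by symmetry P[π(i) < π(i+1)] = 1/2.
By linearity: E[X] = 282 · (1/2) = (283 − 1) · (1/2) = 141 ≈ 141.000000.

E[X] = 141 = 141.000000.


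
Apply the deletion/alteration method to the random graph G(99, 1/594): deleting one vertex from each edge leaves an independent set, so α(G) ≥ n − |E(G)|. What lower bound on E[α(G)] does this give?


E[|E(G)|] = C(99, 2)·p = 4851 · (1/594) = 49/6.
E[α(G)] ≥ n − E[|E(G)|] = 99 − 49/6 = 545/6.
Numerically: ≈ 90.833.
(This is only a lower bound; the true E[α(G)] may be larger.)

E[α(G)] ≥ 545/6 ≈ 90.833.


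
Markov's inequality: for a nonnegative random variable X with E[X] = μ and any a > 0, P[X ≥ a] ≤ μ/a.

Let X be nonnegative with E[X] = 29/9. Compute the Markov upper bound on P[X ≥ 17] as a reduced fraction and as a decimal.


μ = E[X] = 29/9, a = 17.
Markov: P[X ≥ 17] ≤ μ/a = (29/9)/17 = 29/153.
Numerically: ≈ 0.189542.
(Since a = 17 > μ = 3.222222, the bound 29/153 is < 1 and informative.)

P[X ≥ 17] ≤ 29/153 ≈ 0.189542.


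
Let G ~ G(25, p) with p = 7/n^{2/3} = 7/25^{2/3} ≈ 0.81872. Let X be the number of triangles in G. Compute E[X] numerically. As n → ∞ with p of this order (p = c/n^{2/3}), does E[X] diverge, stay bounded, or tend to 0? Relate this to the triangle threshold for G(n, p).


Number of potential triangles: C(25, 3) = 2300.
Each occurs with probability p³ ≈ (0.81872)³ ≈ 5.4880000e-01.
By linearity: E[X] = C(25, 3)·p³ ≈ 2300 · 5.4880000e-01 ≈ 1262.24000.
Since α = 2/3 < 1, p = c/n^{2/3} ≫ 1/n is above the triangle threshold p ~ 1/n. Asymptotically E[X] ~ (c³/6)·n^{3(1−α)} = (7³/6)·n^{1} → ∞; triangles are abundant w.h.p.

E[X] ≈ 1262.24000; in regime p = Θ(1/n^{2/3}) E[X] diverges (above the triangle threshold p ~ 1/n).


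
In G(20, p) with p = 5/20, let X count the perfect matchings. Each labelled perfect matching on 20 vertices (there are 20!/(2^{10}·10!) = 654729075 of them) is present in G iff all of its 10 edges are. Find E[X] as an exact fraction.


K_20 has 20!/(2^{10}·10!) = 654729075 labelled perfect matchings.
For each such perfect matching H, let X_H = 1 if all 10 edges of H are present in G. Then P[X_H = 1] = p^{10} = (1/4)^{10} = 1/1048576.
By linearity of expectation: E[X] = Σ_H E[X_H] = 654729075 · p^{10} = 654729075 · 1/1048576 = 654729075/1048576.
Numerically: E[X] ≈ 624.4.

E[X] = 654729075 · (1/4)^{10} = 654729075/1048576 ≈ 624.4.


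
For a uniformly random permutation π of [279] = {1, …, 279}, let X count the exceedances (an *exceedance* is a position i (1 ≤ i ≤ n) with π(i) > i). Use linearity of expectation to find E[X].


Write X = Σ_{i=1}^{279} X_i, where X_i = 1_{π(i) > i}.
For each fixed i, π(i) is uniform over {1, …, 279} (marginal of a uniform permutation), so P[π(i) > i] = (n − i)/n. Summing: Σ_{i=1}^{279} (n − i)/n = (0 + 1 + … + 278)/279 = 279(279 − 1)/(2·279) = (279 − 1)/2.
Hence E[X] = Σ_{i=1}^{279} (279 − i)/279 = 139 ≈ 139.000000.

E[X] = 139 = 139.000000.


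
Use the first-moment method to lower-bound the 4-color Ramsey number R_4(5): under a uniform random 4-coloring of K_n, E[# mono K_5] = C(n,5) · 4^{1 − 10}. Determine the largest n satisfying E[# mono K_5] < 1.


We need C(n, 5) · 4^{1 − 10} < 1, i.e. C(n, 5) < 4^{10 − 1} = 262144.
Check values of n near the boundary:
  n = 27: C(27, 5) = 80730; 80730 < 262144? YES
  n = 28: C(28, 5) = 98280; 98280 < 262144? YES
  n = 29: C(29, 5) = 118755; 118755 < 262144? YES
  n = 30: C(30, 5) = 142506; 142506 < 262144? YES
  n = 31: C(31, 5) = 169911; 169911 < 262144? YES
  n = 32: C(32, 5) = 201376; 201376 < 262144? YES
  n = 33: C(33, 5) = 237336; 237336 < 262144? YES
  n = 34: C(34, 5) = 278256; 278256 < 262144? NO
The largest n with C(n, 5) < 262144 is n = 33 (where E[X] = 29667/32768 ≈ 0.905365). Hence R_4(5) > 33, i.e. R_4(5) ≥ 34.

Largest n = 33; hence R_4(5) > 33.


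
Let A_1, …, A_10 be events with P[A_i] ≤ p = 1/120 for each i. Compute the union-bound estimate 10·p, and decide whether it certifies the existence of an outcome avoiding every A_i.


Union bound: P[∪_{i=1}^{10} A_i] ≤ Σ_i P[A_i] ≤ 10·p = 10·(1/120) = 1/12.
Numerically: 1/12 ≈ 0.0833.
Is 1/12 < 1? YES.
Since P[∪ A_i] ≤ 1/12 < 1, the complement has P[∩ A_i^c] ≥ 1 − 1/12 = 11/12 > 0, so some outcome avoids every A_i.

10·p = 1/12 ≈ 0.0833; existence CERTIFIED by the union bound.


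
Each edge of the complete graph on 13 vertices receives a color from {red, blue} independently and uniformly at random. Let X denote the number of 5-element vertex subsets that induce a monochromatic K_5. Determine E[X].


Let X = Σ_S X_S over the C(13, 5) = 1287 subsets S of size 5, where X_S = 1 if the K_5 on S is monochromatic.
For a fixed S, the K_5 on S has C(5, 2) = 10 edges. P[all 10 edges red] = (1/2)^10, and likewise for blue, so P[monochromatic] = 2·(1/2)^10 = 2^{1 − 10} = 1/512.
Summing: E[X] = C(13, 5) · 2^{1 − 10} = 1287 · 1/512 = 1287/512.
Numerically: E[X] ≈ 2.513672.

E[X] = C(13,5)·2^(1−C(5,2)) = 1287/512 ≈ 2.513672.


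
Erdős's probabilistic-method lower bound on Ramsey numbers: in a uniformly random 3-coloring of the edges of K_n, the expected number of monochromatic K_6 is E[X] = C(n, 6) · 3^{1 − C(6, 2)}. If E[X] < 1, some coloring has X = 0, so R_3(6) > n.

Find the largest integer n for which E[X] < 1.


We need C(n, 6) · 3^{1 − 15} < 1, i.e. C(n, 6) < 3^{15 − 1} = 4782969.
Check values of n near the boundary:
  n = 38: C(38, 6) = 2760681; 2760681 < 4782969? YES
  n = 39: C(39, 6) = 3262623; 3262623 < 4782969? YES
  n = 40: C(40, 6) = 3838380; 3838380 < 4782969? YES
  n = 41: C(41, 6) = 4496388; 4496388 < 4782969? YES
  n = 42: C(42, 6) = 5245786; 5245786 < 4782969? NO
  n = 43: C(43, 6) = 6096454; 6096454 < 4782969? NO
  n = 44: C(44, 6) = 7059052; 7059052 < 4782969? NO
The largest n with C(n, 6) < 4782969 is n = 41 (where E[X] = 1498796/1594323 ≈ 0.9401). Hence R_3(6) > 41, i.e. R_3(6) ≥ 42.

Largest n = 41; hence R_3(6) > 41.


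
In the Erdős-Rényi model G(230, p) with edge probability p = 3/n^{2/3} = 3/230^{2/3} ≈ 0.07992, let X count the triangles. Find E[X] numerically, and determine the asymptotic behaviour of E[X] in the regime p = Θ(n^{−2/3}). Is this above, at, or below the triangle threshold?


Number of potential triangles: C(230, 3) = 2001460.
Each occurs with probability p³ ≈ (0.07992)³ ≈ 5.103970e-04.
By linearity: E[X] = C(230, 3)·p³ ≈ 2001460 · 5.103970e-04 ≈ 1021.5391.
Since α = 2/3 < 1, p = c/n^{2/3} ≫ 1/n is above the triangle threshold p ~ 1/n. Asymptotically E[X] ~ (c³/6)·n^{3(1−α)} = (3³/6)·n^{1} → ∞; triangles are abundant w.h.p.

E[X] ≈ 1021.5391; in regime p = Θ(1/n^{2/3}) E[X] diverges (above the triangle threshold p ~ 1/n).


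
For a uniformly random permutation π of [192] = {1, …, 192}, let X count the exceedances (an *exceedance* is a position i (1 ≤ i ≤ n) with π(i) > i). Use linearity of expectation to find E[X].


Write X = Σ_{i=1}^{192} X_i, where X_i = 1_{π(i) > i}.
For each fixed i, π(i) is uniform over {1, …, 192} (marginal of a uniform permutation), so P[π(i) > i] = (n − i)/n. Summing: Σ_{i=1}^{192} (n − i)/n = (0 + 1 + … + 191)/192 = 192(192 − 1)/(2·192) = (192 − 1)/2.
Hence E[X] = Σ_{i=1}^{192} (192 − i)/192 = 191/2 ≈ 95.50000.

E[X] = 191/2 = 95.50000.


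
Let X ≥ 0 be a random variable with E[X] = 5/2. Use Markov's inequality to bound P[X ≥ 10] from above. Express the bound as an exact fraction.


μ = E[X] = 5/2, a = 10.
Markov: P[X ≥ 10] ≤ μ/a = (5/2)/10 = 1/4.
Numerically: ≈ 0.250000.
(Since a = 10 > μ = 2.500000, the bound 1/4 is < 1 and informative.)

P[X ≥ 10] ≤ 1/4 ≈ 0.250000.


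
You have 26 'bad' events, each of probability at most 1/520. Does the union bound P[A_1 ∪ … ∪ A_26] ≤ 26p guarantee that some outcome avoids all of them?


Union bound: P[∪_{i=1}^{26} A_i] ≤ Σ_i P[A_i] ≤ 26·p = 26·(1/520) = 1/20.
Numerically: 1/20 ≈ 0.050000.
Is 1/20 < 1? YES.
Since P[∪ A_i] ≤ 1/20 < 1, the complement has P[∩ A_i^c] ≥ 1 − 1/20 = 19/20 > 0, so some outcome avoids every A_i.

26·p = 1/20 ≈ 0.050000; existence CERTIFIED by the union bound.


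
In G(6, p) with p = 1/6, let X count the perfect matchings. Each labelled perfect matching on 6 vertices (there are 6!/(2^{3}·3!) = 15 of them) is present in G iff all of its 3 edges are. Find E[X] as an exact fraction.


K_6 has 6!/(2^{3}·3!) = 15 labelled perfect matchings.
For each such perfect matching H, let X_H = 1 if all 3 edges of H are present in G. Then P[X_H = 1] = p^{3} = (1/6)^{3} = 1/216.
By linearity: E[X] = Σ_H E[X_H] = 15 · p^{3} = 15 · 1/216 = 5/72.
Numerically: E[X] ≈ 0.0694.

E[X] = 15 · (1/6)^{3} = 5/72 ≈ 0.0694.


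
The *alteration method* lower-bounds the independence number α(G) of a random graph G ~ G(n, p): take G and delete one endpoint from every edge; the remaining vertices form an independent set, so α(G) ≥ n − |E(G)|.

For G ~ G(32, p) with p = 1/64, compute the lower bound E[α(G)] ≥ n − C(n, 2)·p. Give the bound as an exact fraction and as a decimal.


E[|E(G)|] = C(32, 2)·p = 496 · (1/64) = 31/4.
E[α(G)] ≥ n − E[|E(G)|] = 32 − 31/4 = 97/4.
Numerically: ≈ 24.250000.
(This is only a lower bound; the true E[α(G)] may be larger.)

E[α(G)] ≥ 97/4 ≈ 24.250000.


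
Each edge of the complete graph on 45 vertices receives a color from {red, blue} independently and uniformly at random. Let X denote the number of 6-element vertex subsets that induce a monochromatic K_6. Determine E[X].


Let X = Σ_S X_S over the C(45, 6) = 8145060 subsets S of size 6, where X_S = 1 if the K_6 on S is monochromatic.
For a fixed S, the K_6 on S has C(6, 2) = 15 edges. P[all 15 edges red] = (1/2)^15, and likewise for blue, so P[monochromatic] = 2·(1/2)^15 = 2^{1 − 15} = 1/16384.
By linearity of expectation: E[X] = C(45, 6) · 2^{1 − 15} = 8145060 · 1/16384 = 2036265/4096.
Numerically: E[X] ≈ 497.135010.

E[X] = C(45,6)·2^(1−C(6,2)) = 2036265/4096 ≈ 497.135010.


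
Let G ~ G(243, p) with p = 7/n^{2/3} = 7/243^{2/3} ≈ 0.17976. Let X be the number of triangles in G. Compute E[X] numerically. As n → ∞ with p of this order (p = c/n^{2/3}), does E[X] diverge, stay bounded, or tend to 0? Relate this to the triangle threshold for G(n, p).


Number of potential triangles: C(243, 3) = 2362041.
Each occurs with probability p³ ≈ (0.17976)³ ≈ 5.80873512e-03.
By linearity: E[X] = C(243, 3)·p³ ≈ 2362041 · 5.80873512e-03 ≈ 13720.470508.
Since α = 2/3 < 1, p = c/n^{2/3} ≫ 1/n is above the triangle threshold p ~ 1/n. Asymptotically E[X] ~ (c³/6)·n^{3(1−α)} = (7³/6)·n^{1} → ∞; triangles are abundant w.h.p.

E[X] ≈ 13720.470508; in regime p = Θ(1/n^{2/3}) E[X] diverges (above the triangle threshold p ~ 1/n).


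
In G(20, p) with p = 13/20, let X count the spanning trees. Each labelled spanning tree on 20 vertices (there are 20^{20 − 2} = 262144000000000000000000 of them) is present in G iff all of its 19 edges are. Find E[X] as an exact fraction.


K_20 has 20^{20 − 2} = 262144000000000000000000 labelled spanning trees.
For each such spanning tree H, let X_H = 1 if all 19 edges of H are present in G. Then P[X_H = 1] = p^{19} = (13/20)^{19} = 1461920290375446110677/5242880000000000000000000.
Summing the indicators: E[X] = Σ_H E[X_H] = 262144000000000000000000 · p^{19} = 262144000000000000000000 · 1461920290375446110677/5242880000000000000000000 = 1461920290375446110677/20.
Numerically: E[X] ≈ 7.3096e+19.

E[X] = 262144000000000000000000 · (13/20)^{19} = 1461920290375446110677/20 ≈ 7.3096e+19.


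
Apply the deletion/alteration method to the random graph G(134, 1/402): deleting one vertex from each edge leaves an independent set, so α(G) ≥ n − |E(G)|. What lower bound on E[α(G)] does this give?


E[|E(G)|] = C(134, 2)·p = 8911 · (1/402) = 133/6.
E[α(G)] ≥ n − E[|E(G)|] = 134 − 133/6 = 671/6.
Numerically: ≈ 111.8333.
(This is only a lower bound; the true E[α(G)] may be larger.)

E[α(G)] ≥ 671/6 ≈ 111.8333.
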